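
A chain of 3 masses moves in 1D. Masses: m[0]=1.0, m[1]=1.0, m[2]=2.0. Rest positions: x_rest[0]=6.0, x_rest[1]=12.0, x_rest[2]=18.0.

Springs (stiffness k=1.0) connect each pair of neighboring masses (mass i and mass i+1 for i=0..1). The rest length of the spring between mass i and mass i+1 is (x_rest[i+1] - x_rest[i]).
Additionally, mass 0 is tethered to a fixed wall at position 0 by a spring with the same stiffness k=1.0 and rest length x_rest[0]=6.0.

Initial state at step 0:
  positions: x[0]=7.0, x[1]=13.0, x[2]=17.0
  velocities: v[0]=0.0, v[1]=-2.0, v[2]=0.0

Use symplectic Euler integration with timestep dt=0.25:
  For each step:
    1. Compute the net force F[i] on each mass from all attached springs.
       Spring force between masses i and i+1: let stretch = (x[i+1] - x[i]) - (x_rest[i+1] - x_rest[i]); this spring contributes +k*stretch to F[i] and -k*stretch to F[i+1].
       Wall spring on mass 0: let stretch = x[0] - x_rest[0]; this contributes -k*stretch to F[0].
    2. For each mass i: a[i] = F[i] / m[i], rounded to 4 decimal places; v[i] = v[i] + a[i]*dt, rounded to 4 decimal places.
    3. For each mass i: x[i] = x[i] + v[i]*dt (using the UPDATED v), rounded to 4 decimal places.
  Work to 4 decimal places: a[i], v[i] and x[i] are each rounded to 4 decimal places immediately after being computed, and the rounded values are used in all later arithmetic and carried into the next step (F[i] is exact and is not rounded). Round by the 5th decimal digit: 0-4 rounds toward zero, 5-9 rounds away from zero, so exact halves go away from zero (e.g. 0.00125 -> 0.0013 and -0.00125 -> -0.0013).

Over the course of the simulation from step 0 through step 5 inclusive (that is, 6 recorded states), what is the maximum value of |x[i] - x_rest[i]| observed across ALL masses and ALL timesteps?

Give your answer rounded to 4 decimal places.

Answer: 1.8497

Derivation:
Step 0: x=[7.0000 13.0000 17.0000] v=[0.0000 -2.0000 0.0000]
Step 1: x=[6.9375 12.3750 17.0625] v=[-0.2500 -2.5000 0.2500]
Step 2: x=[6.7813 11.7031 17.1660] v=[-0.6250 -2.6875 0.4141]
Step 3: x=[6.5088 11.0651 17.2863] v=[-1.0899 -2.5522 0.4813]
Step 4: x=[6.1143 10.5311 17.3997] v=[-1.5780 -2.1360 0.4537]
Step 5: x=[5.6137 10.1503 17.4860] v=[-2.0024 -1.5231 0.3451]
Max displacement = 1.8497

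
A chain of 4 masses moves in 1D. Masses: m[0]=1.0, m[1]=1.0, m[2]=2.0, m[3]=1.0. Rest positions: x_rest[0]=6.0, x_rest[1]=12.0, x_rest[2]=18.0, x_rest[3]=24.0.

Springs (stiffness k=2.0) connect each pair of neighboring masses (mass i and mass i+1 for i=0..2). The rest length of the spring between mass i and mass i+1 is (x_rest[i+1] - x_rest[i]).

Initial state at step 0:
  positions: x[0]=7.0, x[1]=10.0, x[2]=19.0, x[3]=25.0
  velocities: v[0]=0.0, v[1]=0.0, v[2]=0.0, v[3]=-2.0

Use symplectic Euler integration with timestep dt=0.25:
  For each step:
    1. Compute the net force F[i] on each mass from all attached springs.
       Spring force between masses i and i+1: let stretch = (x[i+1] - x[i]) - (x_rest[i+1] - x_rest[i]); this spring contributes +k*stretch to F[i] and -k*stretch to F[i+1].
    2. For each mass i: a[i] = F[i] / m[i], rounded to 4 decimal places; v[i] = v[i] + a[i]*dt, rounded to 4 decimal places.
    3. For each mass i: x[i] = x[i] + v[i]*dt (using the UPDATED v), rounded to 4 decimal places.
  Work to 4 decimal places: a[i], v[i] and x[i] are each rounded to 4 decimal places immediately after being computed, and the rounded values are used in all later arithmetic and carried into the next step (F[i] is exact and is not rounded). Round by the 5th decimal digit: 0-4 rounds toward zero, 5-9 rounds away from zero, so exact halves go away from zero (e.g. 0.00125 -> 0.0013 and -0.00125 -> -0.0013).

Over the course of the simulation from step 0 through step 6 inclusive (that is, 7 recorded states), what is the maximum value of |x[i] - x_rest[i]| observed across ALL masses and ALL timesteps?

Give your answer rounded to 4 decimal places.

Answer: 2.4238

Derivation:
Step 0: x=[7.0000 10.0000 19.0000 25.0000] v=[0.0000 0.0000 0.0000 -2.0000]
Step 1: x=[6.6250 10.7500 18.8125 24.5000] v=[-1.5000 3.0000 -0.7500 -2.0000]
Step 2: x=[6.0156 11.9922 18.4766 24.0391] v=[-2.4375 4.9688 -1.3438 -1.8438]
Step 3: x=[5.4033 13.2979 18.0830 23.6328] v=[-2.4492 5.2227 -1.5743 -1.6251]
Step 4: x=[5.0278 14.2149 17.7372 23.2828] v=[-1.5019 3.6680 -1.3831 -1.4000]
Step 5: x=[5.0507 14.4238 17.5179 22.9896] v=[0.0917 0.8356 -0.8773 -1.1728]
Step 6: x=[5.4953 13.8478 17.4472 22.7624] v=[1.7783 -2.3039 -0.2829 -0.9087]
Max displacement = 2.4238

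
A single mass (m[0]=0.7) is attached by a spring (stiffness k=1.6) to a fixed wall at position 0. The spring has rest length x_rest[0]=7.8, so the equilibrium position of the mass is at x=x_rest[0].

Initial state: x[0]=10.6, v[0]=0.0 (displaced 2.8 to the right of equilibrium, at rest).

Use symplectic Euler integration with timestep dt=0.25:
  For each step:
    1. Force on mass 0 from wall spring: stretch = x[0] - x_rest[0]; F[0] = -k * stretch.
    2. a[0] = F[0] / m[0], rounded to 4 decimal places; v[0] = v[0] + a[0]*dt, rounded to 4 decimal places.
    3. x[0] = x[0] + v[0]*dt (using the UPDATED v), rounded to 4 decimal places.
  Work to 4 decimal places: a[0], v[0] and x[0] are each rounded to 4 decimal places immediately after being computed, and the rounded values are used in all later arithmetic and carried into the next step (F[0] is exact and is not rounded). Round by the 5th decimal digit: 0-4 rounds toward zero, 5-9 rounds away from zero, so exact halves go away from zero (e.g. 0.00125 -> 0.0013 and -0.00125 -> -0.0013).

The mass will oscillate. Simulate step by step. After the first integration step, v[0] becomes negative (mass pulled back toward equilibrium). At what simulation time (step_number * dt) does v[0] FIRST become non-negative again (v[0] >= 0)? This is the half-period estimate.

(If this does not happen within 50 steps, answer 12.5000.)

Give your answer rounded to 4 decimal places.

Step 0: x=[10.6000] v=[0.0000]
Step 1: x=[10.2000] v=[-1.6000]
Step 2: x=[9.4572] v=[-2.9714]
Step 3: x=[8.4776] v=[-3.9184]
Step 4: x=[7.4012] v=[-4.3056]
Step 5: x=[6.3818] v=[-4.0777]
Step 6: x=[5.5650] v=[-3.2673]
Step 7: x=[5.0675] v=[-1.9902]
Step 8: x=[4.9603] v=[-0.4288]
Step 9: x=[5.2588] v=[1.1939]
First v>=0 after going negative at step 9, time=2.2500

Answer: 2.2500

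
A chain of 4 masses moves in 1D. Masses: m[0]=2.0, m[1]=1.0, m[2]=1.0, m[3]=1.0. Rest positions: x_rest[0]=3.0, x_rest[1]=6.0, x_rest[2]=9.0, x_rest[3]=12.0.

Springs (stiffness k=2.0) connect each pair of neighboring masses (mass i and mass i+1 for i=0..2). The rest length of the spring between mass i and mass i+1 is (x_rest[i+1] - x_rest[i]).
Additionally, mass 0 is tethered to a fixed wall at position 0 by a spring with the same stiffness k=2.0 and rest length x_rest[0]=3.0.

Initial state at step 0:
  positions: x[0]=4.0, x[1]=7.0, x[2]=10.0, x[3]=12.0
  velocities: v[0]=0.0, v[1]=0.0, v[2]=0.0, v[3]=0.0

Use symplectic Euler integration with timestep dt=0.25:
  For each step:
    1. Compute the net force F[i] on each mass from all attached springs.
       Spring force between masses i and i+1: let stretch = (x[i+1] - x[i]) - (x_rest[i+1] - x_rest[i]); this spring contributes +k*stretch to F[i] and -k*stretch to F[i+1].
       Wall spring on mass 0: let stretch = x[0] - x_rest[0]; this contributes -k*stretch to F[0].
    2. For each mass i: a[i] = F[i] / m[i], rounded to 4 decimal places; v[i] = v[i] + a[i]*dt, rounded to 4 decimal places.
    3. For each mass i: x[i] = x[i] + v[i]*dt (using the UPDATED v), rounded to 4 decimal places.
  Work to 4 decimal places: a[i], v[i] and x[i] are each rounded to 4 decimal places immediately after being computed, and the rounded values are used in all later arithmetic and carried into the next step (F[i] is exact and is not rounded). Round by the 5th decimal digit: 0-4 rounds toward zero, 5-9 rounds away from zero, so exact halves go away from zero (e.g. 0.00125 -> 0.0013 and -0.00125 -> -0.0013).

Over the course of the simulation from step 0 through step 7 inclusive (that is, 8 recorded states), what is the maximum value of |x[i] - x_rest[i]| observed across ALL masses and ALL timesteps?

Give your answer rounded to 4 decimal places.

Answer: 1.1133

Derivation:
Step 0: x=[4.0000 7.0000 10.0000 12.0000] v=[0.0000 0.0000 0.0000 0.0000]
Step 1: x=[3.9375 7.0000 9.8750 12.1250] v=[-0.2500 0.0000 -0.5000 0.5000]
Step 2: x=[3.8203 6.9766 9.6719 12.3438] v=[-0.4688 -0.0938 -0.8125 0.8750]
Step 3: x=[3.6616 6.8955 9.4659 12.6036] v=[-0.6348 -0.3243 -0.8242 1.0391]
Step 4: x=[3.4762 6.7315 9.3308 12.8462] v=[-0.7417 -0.6561 -0.5406 0.9703]
Step 5: x=[3.2770 6.4855 9.3102 13.0244] v=[-0.7969 -0.9841 -0.0826 0.7126]
Step 6: x=[3.0735 6.1915 9.4008 13.1133] v=[-0.8140 -1.1760 0.3622 0.3555]
Step 7: x=[2.8728 5.9089 9.5543 13.1131] v=[-0.8029 -1.1304 0.6138 -0.0008]
Max displacement = 1.1133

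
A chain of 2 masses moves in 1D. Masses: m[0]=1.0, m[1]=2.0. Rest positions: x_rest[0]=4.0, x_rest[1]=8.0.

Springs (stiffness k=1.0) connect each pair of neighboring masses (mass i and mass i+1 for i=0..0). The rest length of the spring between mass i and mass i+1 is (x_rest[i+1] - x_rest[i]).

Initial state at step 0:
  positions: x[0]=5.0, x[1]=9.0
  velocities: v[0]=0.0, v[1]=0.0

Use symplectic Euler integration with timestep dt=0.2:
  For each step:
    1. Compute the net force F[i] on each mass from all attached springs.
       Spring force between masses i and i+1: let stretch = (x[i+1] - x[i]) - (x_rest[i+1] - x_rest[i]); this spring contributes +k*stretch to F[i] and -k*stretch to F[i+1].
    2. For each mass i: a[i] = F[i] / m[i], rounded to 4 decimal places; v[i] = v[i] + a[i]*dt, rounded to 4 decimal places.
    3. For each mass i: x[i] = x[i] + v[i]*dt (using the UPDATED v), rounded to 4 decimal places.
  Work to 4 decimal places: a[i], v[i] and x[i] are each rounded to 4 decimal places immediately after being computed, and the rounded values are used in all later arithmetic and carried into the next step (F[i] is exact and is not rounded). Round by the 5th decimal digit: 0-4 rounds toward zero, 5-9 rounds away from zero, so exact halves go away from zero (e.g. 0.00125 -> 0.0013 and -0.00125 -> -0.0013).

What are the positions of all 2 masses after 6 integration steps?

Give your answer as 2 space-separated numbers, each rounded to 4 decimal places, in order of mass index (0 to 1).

Step 0: x=[5.0000 9.0000] v=[0.0000 0.0000]
Step 1: x=[5.0000 9.0000] v=[0.0000 0.0000]
Step 2: x=[5.0000 9.0000] v=[0.0000 0.0000]
Step 3: x=[5.0000 9.0000] v=[0.0000 0.0000]
Step 4: x=[5.0000 9.0000] v=[0.0000 0.0000]
Step 5: x=[5.0000 9.0000] v=[0.0000 0.0000]
Step 6: x=[5.0000 9.0000] v=[0.0000 0.0000]

Answer: 5.0000 9.0000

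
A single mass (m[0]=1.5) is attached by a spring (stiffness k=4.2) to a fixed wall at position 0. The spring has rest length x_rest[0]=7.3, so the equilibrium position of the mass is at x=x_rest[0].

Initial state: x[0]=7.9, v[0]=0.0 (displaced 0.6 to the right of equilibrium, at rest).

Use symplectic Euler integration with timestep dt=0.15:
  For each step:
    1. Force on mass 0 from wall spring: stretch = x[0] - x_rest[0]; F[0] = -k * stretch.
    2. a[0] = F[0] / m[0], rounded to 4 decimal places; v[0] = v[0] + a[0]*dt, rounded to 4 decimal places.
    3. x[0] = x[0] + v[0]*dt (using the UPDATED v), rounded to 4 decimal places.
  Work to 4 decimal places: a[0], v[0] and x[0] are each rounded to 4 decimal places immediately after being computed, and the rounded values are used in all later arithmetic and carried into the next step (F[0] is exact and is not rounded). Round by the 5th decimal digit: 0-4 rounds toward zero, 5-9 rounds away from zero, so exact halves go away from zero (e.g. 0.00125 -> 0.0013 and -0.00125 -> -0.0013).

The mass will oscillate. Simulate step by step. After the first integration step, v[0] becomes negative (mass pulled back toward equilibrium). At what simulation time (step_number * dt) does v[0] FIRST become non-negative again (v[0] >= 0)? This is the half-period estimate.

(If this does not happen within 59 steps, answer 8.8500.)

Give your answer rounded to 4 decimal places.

Step 0: x=[7.9000] v=[0.0000]
Step 1: x=[7.8622] v=[-0.2520]
Step 2: x=[7.7890] v=[-0.4881]
Step 3: x=[7.6850] v=[-0.6935]
Step 4: x=[7.5567] v=[-0.8552]
Step 5: x=[7.4123] v=[-0.9630]
Step 6: x=[7.2608] v=[-1.0102]
Step 7: x=[7.1117] v=[-0.9937]
Step 8: x=[6.9745] v=[-0.9146]
Step 9: x=[6.8578] v=[-0.7779]
Step 10: x=[6.7690] v=[-0.5922]
Step 11: x=[6.7136] v=[-0.3692]
Step 12: x=[6.6952] v=[-0.1229]
Step 13: x=[6.7149] v=[0.1311]
First v>=0 after going negative at step 13, time=1.9500

Answer: 1.9500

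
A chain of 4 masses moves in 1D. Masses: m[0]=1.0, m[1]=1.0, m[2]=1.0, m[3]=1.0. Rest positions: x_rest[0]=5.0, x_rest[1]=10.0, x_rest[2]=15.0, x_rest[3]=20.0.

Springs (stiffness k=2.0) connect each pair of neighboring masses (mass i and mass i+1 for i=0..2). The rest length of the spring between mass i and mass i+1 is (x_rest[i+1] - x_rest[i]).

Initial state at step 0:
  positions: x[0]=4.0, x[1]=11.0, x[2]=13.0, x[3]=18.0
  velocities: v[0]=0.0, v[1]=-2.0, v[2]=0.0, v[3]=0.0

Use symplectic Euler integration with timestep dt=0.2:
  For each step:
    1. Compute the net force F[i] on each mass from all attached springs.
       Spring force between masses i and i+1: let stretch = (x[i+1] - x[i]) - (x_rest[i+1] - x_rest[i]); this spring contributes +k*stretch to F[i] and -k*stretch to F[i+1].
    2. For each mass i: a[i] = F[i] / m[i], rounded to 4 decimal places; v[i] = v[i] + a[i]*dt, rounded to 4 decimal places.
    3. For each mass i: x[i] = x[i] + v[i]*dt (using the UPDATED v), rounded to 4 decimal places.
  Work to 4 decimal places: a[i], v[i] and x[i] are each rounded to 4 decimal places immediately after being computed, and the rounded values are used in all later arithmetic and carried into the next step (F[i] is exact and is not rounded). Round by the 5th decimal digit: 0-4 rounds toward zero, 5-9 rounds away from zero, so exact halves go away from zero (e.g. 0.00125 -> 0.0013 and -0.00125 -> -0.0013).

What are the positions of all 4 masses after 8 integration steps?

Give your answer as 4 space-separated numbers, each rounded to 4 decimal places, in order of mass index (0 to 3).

Answer: 3.0644 7.5412 12.9193 19.2753

Derivation:
Step 0: x=[4.0000 11.0000 13.0000 18.0000] v=[0.0000 -2.0000 0.0000 0.0000]
Step 1: x=[4.1600 10.2000 13.2400 18.0000] v=[0.8000 -4.0000 1.2000 0.0000]
Step 2: x=[4.4032 9.1600 13.6176 18.0192] v=[1.2160 -5.2000 1.8880 0.0960]
Step 3: x=[4.6269 8.0961 13.9907 18.0863] v=[1.1187 -5.3197 1.8656 0.3354]
Step 4: x=[4.7282 7.2262 14.2199 18.2257] v=[0.5064 -4.3495 1.1460 0.6972]
Step 5: x=[4.6293 6.7160 14.2101 18.4447] v=[-0.4944 -2.5512 -0.0492 1.0949]
Step 6: x=[4.2974 6.6384 13.9395 18.7249] v=[-1.6597 -0.3882 -1.3530 1.4011]
Step 7: x=[3.7527 6.9576 13.4676 19.0223] v=[-2.7233 1.5958 -2.3593 1.4869]
Step 8: x=[3.0644 7.5412 12.9193 19.2753] v=[-3.4413 2.9178 -2.7414 1.2650]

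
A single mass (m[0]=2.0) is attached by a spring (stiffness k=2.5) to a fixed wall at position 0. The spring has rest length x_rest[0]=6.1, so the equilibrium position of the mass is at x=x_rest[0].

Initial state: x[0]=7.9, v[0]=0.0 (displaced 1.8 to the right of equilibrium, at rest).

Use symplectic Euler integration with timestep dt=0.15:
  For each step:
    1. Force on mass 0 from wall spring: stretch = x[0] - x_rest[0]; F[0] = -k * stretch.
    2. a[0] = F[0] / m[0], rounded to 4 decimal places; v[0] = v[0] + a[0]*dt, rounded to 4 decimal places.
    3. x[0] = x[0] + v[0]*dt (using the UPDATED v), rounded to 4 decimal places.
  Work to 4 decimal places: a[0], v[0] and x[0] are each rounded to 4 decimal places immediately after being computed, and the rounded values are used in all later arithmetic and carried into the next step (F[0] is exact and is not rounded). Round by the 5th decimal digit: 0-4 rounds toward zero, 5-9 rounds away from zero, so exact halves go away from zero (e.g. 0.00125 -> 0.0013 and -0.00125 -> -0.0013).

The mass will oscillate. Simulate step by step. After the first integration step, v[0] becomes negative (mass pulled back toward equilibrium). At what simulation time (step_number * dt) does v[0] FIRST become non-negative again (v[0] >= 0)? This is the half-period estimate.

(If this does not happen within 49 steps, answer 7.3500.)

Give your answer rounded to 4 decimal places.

Step 0: x=[7.9000] v=[0.0000]
Step 1: x=[7.8494] v=[-0.3375]
Step 2: x=[7.7496] v=[-0.6655]
Step 3: x=[7.6034] v=[-0.9748]
Step 4: x=[7.4149] v=[-1.2567]
Step 5: x=[7.1894] v=[-1.5032]
Step 6: x=[6.9333] v=[-1.7075]
Step 7: x=[6.6537] v=[-1.8637]
Step 8: x=[6.3586] v=[-1.9675]
Step 9: x=[6.0562] v=[-2.0160]
Step 10: x=[5.7550] v=[-2.0078]
Step 11: x=[5.4635] v=[-1.9431]
Step 12: x=[5.1899] v=[-1.8238]
Step 13: x=[4.9419] v=[-1.6532]
Step 14: x=[4.7265] v=[-1.4361]
Step 15: x=[4.5497] v=[-1.1786]
Step 16: x=[4.4165] v=[-0.8879]
Step 17: x=[4.3307] v=[-0.5722]
Step 18: x=[4.2946] v=[-0.2405]
Step 19: x=[4.3093] v=[0.0980]
First v>=0 after going negative at step 19, time=2.8500

Answer: 2.8500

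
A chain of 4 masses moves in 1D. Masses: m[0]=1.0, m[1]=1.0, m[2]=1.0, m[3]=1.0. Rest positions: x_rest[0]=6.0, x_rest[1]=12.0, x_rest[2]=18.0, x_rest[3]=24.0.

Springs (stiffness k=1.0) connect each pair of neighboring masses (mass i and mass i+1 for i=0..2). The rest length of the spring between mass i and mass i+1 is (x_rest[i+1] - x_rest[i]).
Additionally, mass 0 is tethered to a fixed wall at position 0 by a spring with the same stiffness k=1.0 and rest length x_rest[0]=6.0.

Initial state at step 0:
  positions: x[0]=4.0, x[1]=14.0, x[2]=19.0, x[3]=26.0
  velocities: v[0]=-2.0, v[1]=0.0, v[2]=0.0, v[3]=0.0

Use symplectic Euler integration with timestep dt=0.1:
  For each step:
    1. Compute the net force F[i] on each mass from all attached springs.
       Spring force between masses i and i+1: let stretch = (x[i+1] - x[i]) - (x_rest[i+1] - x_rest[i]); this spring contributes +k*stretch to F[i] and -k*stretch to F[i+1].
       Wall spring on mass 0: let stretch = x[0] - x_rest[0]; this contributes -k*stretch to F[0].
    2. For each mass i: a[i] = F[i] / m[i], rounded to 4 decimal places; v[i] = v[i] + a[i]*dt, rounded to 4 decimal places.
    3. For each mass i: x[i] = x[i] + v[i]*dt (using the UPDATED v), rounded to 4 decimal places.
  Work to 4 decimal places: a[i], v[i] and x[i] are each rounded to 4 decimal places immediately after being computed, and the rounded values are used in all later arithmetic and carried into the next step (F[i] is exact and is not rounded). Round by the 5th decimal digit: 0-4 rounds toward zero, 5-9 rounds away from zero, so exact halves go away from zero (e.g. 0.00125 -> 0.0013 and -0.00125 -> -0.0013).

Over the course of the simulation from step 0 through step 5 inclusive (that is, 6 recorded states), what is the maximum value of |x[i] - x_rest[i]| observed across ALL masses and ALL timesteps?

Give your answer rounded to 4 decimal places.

Step 0: x=[4.0000 14.0000 19.0000 26.0000] v=[-2.0000 0.0000 0.0000 0.0000]
Step 1: x=[3.8600 13.9500 19.0200 25.9900] v=[-1.4000 -0.5000 0.2000 -0.1000]
Step 2: x=[3.7823 13.8498 19.0590 25.9703] v=[-0.7770 -1.0020 0.3900 -0.1970]
Step 3: x=[3.7675 13.7010 19.1150 25.9415] v=[-0.1485 -1.4878 0.5602 -0.2881]
Step 4: x=[3.8143 13.5070 19.1852 25.9044] v=[0.4681 -1.9398 0.7015 -0.3708]
Step 5: x=[3.9199 13.2729 19.2658 25.8601] v=[1.0559 -2.3413 0.8056 -0.4427]
Max displacement = 2.2325

Answer: 2.2325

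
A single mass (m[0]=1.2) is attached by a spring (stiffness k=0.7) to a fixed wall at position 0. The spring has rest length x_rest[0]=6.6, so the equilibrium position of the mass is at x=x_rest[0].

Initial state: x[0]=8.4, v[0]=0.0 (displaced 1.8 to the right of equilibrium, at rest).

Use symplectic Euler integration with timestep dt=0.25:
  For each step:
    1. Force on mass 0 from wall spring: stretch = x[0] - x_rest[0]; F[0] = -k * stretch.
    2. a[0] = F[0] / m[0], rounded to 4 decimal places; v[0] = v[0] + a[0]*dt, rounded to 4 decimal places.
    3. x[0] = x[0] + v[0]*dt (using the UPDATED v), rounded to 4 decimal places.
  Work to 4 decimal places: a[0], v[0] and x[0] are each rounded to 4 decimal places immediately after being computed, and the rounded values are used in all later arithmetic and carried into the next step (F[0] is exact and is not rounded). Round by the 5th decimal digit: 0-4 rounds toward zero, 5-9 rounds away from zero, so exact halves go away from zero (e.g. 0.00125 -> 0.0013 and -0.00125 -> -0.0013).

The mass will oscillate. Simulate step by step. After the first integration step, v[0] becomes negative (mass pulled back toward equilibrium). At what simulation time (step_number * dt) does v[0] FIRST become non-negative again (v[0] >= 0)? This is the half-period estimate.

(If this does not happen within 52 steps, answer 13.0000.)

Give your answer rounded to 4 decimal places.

Step 0: x=[8.4000] v=[0.0000]
Step 1: x=[8.3344] v=[-0.2625]
Step 2: x=[8.2056] v=[-0.5154]
Step 3: x=[8.0182] v=[-0.7496]
Step 4: x=[7.7791] v=[-0.9564]
Step 5: x=[7.4970] v=[-1.1284]
Step 6: x=[7.1822] v=[-1.2592]
Step 7: x=[6.8462] v=[-1.3441]
Step 8: x=[6.5012] v=[-1.3800]
Step 9: x=[6.1598] v=[-1.3656]
Step 10: x=[5.8345] v=[-1.3014]
Step 11: x=[5.5371] v=[-1.1898]
Step 12: x=[5.2784] v=[-1.0348]
Step 13: x=[5.0679] v=[-0.8421]
Step 14: x=[4.9132] v=[-0.6187]
Step 15: x=[4.8200] v=[-0.3727]
Step 16: x=[4.7917] v=[-0.1131]
Step 17: x=[4.8294] v=[0.1506]
First v>=0 after going negative at step 17, time=4.2500

Answer: 4.2500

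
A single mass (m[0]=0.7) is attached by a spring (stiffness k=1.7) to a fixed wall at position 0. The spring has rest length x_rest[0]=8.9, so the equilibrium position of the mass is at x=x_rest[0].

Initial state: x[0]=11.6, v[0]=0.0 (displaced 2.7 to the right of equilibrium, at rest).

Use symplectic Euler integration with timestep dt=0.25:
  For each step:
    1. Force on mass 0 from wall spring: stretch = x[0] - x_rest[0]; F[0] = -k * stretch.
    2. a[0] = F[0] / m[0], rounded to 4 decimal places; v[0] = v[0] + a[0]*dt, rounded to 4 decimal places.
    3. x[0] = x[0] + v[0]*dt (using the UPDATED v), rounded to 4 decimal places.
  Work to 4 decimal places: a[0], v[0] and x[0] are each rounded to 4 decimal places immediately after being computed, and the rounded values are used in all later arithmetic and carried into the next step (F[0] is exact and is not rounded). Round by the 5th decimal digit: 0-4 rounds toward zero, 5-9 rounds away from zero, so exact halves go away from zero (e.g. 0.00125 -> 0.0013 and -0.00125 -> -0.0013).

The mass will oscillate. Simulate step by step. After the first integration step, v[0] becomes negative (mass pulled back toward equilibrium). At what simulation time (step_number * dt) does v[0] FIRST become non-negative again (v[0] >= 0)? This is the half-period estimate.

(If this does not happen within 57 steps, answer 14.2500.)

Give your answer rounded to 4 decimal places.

Step 0: x=[11.6000] v=[0.0000]
Step 1: x=[11.1902] v=[-1.6393]
Step 2: x=[10.4328] v=[-3.0298]
Step 3: x=[9.4427] v=[-3.9604]
Step 4: x=[8.3702] v=[-4.2899]
Step 5: x=[7.3782] v=[-3.9682]
Step 6: x=[6.6171] v=[-3.0443]
Step 7: x=[6.2025] v=[-1.6583]
Step 8: x=[6.1974] v=[-0.0205]
Step 9: x=[6.6025] v=[1.6204]
First v>=0 after going negative at step 9, time=2.2500

Answer: 2.2500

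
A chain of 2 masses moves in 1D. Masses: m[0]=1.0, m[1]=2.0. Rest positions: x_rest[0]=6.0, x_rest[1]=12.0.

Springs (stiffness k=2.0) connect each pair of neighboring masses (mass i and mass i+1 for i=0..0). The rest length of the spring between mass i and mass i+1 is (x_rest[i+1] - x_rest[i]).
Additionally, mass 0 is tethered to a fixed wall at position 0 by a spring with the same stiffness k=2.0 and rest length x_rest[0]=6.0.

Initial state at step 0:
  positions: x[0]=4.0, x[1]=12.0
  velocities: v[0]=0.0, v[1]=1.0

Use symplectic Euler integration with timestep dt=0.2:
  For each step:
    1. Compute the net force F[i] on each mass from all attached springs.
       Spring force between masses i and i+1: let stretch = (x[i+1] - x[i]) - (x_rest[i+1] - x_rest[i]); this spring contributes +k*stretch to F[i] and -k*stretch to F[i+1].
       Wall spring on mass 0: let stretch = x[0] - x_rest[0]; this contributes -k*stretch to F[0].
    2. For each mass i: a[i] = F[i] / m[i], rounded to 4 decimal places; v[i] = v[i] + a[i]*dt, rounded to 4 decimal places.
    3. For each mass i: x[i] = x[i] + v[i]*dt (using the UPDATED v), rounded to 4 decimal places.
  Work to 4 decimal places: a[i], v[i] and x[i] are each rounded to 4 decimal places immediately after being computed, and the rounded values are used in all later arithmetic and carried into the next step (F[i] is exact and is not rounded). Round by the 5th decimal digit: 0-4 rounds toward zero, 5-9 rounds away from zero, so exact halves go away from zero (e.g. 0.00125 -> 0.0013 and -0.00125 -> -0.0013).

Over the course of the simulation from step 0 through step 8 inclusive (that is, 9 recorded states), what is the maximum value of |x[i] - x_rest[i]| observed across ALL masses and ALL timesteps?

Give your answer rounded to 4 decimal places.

Step 0: x=[4.0000 12.0000] v=[0.0000 1.0000]
Step 1: x=[4.3200 12.1200] v=[1.6000 0.6000]
Step 2: x=[4.9184 12.1680] v=[2.9920 0.2400]
Step 3: x=[5.7033 12.1660] v=[3.9245 -0.0099]
Step 4: x=[6.5490 12.1455] v=[4.2283 -0.1024]
Step 5: x=[7.3185 12.1412] v=[3.8473 -0.0217]
Step 6: x=[7.8883 12.1840] v=[2.8490 0.2138]
Step 7: x=[8.1707 12.2949] v=[1.4120 0.5547]
Step 8: x=[8.1294 12.4809] v=[-0.2066 0.9299]
Max displacement = 2.1707

Answer: 2.1707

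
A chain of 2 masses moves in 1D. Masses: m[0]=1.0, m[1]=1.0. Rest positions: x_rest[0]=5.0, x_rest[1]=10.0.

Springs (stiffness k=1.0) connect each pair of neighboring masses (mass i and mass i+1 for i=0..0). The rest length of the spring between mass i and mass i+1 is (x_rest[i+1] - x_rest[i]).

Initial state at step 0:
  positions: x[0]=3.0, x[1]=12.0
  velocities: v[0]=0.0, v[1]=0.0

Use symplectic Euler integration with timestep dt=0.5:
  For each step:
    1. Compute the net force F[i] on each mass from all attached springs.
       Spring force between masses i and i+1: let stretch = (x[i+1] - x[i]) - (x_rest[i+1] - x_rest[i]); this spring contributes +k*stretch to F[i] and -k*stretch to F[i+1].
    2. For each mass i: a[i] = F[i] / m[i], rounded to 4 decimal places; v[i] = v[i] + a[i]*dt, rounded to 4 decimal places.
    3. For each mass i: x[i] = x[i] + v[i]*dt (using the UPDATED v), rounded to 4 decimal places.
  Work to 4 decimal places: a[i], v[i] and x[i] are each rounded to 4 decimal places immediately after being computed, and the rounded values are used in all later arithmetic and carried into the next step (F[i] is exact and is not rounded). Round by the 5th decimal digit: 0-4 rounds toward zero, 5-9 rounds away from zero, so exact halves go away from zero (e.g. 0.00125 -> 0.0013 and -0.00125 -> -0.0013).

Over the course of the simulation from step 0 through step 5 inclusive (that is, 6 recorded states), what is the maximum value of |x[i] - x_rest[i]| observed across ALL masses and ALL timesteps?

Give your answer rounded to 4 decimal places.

Step 0: x=[3.0000 12.0000] v=[0.0000 0.0000]
Step 1: x=[4.0000 11.0000] v=[2.0000 -2.0000]
Step 2: x=[5.5000 9.5000] v=[3.0000 -3.0000]
Step 3: x=[6.7500 8.2500] v=[2.5000 -2.5000]
Step 4: x=[7.1250 7.8750] v=[0.7500 -0.7500]
Step 5: x=[6.4375 8.5625] v=[-1.3750 1.3750]
Max displacement = 2.1250

Answer: 2.1250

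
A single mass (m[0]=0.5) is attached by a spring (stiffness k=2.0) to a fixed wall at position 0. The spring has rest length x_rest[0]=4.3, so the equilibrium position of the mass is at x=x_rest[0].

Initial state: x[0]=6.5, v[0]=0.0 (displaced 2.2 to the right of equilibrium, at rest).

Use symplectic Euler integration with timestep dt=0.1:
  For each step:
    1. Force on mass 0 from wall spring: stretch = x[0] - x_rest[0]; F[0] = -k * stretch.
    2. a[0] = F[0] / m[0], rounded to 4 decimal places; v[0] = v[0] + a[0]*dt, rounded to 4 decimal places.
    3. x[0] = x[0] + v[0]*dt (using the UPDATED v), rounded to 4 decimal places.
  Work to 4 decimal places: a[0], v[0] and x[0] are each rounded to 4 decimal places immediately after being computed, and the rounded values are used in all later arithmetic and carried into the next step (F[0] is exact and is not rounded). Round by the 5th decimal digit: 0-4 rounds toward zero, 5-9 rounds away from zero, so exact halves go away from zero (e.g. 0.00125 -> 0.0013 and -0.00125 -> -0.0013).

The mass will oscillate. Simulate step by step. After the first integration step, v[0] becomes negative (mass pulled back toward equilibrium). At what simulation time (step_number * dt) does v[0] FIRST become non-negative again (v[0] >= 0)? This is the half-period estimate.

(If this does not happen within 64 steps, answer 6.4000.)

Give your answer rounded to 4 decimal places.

Step 0: x=[6.5000] v=[0.0000]
Step 1: x=[6.4120] v=[-0.8800]
Step 2: x=[6.2395] v=[-1.7248]
Step 3: x=[5.9894] v=[-2.5006]
Step 4: x=[5.6718] v=[-3.1764]
Step 5: x=[5.2993] v=[-3.7251]
Step 6: x=[4.8868] v=[-4.1248]
Step 7: x=[4.4509] v=[-4.3595]
Step 8: x=[4.0089] v=[-4.4199]
Step 9: x=[3.5786] v=[-4.3035]
Step 10: x=[3.1771] v=[-4.0149]
Step 11: x=[2.8205] v=[-3.5657]
Step 12: x=[2.5231] v=[-2.9739]
Step 13: x=[2.2968] v=[-2.2631]
Step 14: x=[2.1506] v=[-1.4618]
Step 15: x=[2.0904] v=[-0.6020]
Step 16: x=[2.1186] v=[0.2818]
First v>=0 after going negative at step 16, time=1.6000

Answer: 1.6000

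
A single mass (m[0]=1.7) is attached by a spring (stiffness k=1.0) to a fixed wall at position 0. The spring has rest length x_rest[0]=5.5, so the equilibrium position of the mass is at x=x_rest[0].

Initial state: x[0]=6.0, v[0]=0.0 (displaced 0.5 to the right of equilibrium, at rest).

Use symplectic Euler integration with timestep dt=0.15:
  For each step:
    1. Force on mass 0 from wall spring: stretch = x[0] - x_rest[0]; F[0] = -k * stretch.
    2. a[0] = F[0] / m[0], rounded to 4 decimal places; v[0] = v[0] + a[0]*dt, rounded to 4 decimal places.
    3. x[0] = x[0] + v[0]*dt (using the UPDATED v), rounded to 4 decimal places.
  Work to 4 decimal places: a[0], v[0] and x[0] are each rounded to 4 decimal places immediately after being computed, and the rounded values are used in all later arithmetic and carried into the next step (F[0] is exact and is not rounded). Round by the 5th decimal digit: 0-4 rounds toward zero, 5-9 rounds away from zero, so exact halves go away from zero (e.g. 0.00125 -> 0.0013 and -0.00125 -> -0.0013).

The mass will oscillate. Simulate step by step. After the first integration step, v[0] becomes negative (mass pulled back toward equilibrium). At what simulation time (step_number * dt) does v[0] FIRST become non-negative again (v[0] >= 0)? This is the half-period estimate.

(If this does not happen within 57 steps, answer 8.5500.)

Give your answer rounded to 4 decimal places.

Answer: 4.2000

Derivation:
Step 0: x=[6.0000] v=[0.0000]
Step 1: x=[5.9934] v=[-0.0441]
Step 2: x=[5.9803] v=[-0.0876]
Step 3: x=[5.9608] v=[-0.1300]
Step 4: x=[5.9352] v=[-0.1707]
Step 5: x=[5.9038] v=[-0.2091]
Step 6: x=[5.8671] v=[-0.2447]
Step 7: x=[5.8255] v=[-0.2771]
Step 8: x=[5.7796] v=[-0.3058]
Step 9: x=[5.7300] v=[-0.3305]
Step 10: x=[5.6774] v=[-0.3508]
Step 11: x=[5.6224] v=[-0.3665]
Step 12: x=[5.5658] v=[-0.3773]
Step 13: x=[5.5083] v=[-0.3831]
Step 14: x=[5.4507] v=[-0.3838]
Step 15: x=[5.3938] v=[-0.3795]
Step 16: x=[5.3383] v=[-0.3701]
Step 17: x=[5.2849] v=[-0.3558]
Step 18: x=[5.2344] v=[-0.3368]
Step 19: x=[5.1874] v=[-0.3134]
Step 20: x=[5.1445] v=[-0.2858]
Step 21: x=[5.1063] v=[-0.2544]
Step 22: x=[5.0733] v=[-0.2197]
Step 23: x=[5.0460] v=[-0.1821]
Step 24: x=[5.0247] v=[-0.1420]
Step 25: x=[5.0097] v=[-0.1001]
Step 26: x=[5.0012] v=[-0.0568]
Step 27: x=[4.9993] v=[-0.0128]
Step 28: x=[5.0040] v=[0.0314]
First v>=0 after going negative at step 28, time=4.2000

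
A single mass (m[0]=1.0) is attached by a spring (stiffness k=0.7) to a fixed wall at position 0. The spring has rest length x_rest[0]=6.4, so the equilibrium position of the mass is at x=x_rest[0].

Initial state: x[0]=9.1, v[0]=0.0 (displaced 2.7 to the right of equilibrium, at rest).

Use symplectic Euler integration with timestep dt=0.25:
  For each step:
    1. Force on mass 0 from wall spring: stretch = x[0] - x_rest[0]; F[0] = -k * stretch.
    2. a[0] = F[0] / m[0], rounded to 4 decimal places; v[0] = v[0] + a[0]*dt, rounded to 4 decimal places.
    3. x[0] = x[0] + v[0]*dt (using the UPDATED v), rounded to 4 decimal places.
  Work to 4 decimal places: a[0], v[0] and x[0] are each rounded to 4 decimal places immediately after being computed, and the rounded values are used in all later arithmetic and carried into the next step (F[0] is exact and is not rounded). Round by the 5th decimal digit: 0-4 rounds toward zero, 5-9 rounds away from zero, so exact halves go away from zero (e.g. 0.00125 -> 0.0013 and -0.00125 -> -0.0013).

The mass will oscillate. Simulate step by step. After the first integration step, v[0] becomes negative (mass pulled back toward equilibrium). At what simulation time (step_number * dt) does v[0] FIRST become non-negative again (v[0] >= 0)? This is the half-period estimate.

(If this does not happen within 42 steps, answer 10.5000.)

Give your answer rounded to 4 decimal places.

Answer: 3.7500

Derivation:
Step 0: x=[9.1000] v=[0.0000]
Step 1: x=[8.9819] v=[-0.4725]
Step 2: x=[8.7508] v=[-0.9243]
Step 3: x=[8.4169] v=[-1.3357]
Step 4: x=[7.9947] v=[-1.6887]
Step 5: x=[7.5028] v=[-1.9678]
Step 6: x=[6.9626] v=[-2.1608]
Step 7: x=[6.3978] v=[-2.2593]
Step 8: x=[5.8331] v=[-2.2589]
Step 9: x=[5.2932] v=[-2.1597]
Step 10: x=[4.8017] v=[-1.9660]
Step 11: x=[4.3801] v=[-1.6863]
Step 12: x=[4.0469] v=[-1.3328]
Step 13: x=[3.8167] v=[-0.9210]
Step 14: x=[3.6995] v=[-0.4689]
Step 15: x=[3.7004] v=[0.0037]
First v>=0 after going negative at step 15, time=3.7500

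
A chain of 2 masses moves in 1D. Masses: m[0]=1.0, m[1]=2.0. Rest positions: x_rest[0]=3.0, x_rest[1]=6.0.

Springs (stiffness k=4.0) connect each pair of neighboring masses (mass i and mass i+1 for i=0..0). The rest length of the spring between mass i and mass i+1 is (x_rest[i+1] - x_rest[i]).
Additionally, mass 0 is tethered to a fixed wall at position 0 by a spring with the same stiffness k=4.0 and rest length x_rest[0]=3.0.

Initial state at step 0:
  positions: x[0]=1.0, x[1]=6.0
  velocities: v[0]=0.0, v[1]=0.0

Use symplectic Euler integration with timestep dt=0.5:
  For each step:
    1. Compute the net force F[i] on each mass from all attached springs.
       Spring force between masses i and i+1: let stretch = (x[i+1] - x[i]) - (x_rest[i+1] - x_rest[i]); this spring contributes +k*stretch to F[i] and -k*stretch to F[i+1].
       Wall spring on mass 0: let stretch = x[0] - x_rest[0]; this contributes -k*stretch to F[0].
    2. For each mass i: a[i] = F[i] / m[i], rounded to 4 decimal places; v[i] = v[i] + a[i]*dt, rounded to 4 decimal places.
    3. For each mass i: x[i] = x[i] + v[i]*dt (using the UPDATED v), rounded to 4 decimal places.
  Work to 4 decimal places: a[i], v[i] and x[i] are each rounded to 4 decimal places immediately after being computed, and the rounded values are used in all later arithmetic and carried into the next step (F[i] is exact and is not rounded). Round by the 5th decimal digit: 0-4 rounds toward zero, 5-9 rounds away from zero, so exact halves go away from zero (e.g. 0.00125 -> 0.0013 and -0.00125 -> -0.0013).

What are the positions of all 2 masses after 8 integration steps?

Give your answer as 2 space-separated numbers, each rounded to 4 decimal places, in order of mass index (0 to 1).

Step 0: x=[1.0000 6.0000] v=[0.0000 0.0000]
Step 1: x=[5.0000 5.0000] v=[8.0000 -2.0000]
Step 2: x=[4.0000 5.5000] v=[-2.0000 1.0000]
Step 3: x=[0.5000 6.7500] v=[-7.0000 2.5000]
Step 4: x=[2.7500 6.3750] v=[4.5000 -0.7500]
Step 5: x=[5.8750 5.6875] v=[6.2500 -1.3750]
Step 6: x=[2.9375 6.5938] v=[-5.8750 1.8125]
Step 7: x=[0.7188 7.1719] v=[-4.4374 1.1562]
Step 8: x=[4.2344 6.0235] v=[7.0312 -2.2969]

Answer: 4.2344 6.0235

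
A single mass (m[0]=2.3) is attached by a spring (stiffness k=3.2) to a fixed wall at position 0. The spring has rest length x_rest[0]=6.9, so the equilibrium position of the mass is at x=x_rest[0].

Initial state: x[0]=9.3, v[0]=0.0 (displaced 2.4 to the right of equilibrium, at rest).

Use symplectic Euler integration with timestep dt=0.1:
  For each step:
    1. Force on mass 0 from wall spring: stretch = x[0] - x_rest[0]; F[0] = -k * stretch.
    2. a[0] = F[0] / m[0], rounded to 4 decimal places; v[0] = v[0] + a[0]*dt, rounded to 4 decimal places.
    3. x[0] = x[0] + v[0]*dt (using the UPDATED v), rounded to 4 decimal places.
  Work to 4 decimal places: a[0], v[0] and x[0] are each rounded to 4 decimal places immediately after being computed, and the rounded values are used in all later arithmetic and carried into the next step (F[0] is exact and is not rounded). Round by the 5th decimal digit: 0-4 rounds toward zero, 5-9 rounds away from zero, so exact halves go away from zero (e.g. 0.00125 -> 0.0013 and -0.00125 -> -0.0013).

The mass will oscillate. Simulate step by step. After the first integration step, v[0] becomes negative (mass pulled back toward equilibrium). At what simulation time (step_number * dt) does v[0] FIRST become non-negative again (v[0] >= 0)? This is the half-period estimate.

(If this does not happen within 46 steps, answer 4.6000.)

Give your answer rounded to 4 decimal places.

Step 0: x=[9.3000] v=[0.0000]
Step 1: x=[9.2666] v=[-0.3339]
Step 2: x=[9.2003] v=[-0.6632]
Step 3: x=[9.1020] v=[-0.9832]
Step 4: x=[8.9730] v=[-1.2896]
Step 5: x=[8.8152] v=[-1.5780]
Step 6: x=[8.6308] v=[-1.8445]
Step 7: x=[8.4223] v=[-2.0853]
Step 8: x=[8.1926] v=[-2.2971]
Step 9: x=[7.9449] v=[-2.4769]
Step 10: x=[7.6827] v=[-2.6223]
Step 11: x=[7.4096] v=[-2.7312]
Step 12: x=[7.1294] v=[-2.8021]
Step 13: x=[6.8460] v=[-2.8340]
Step 14: x=[6.5634] v=[-2.8265]
Step 15: x=[6.2854] v=[-2.7797]
Step 16: x=[6.0160] v=[-2.6942]
Step 17: x=[5.7589] v=[-2.5712]
Step 18: x=[5.5177] v=[-2.4124]
Step 19: x=[5.2957] v=[-2.2201]
Step 20: x=[5.0960] v=[-1.9969]
Step 21: x=[4.9214] v=[-1.7459]
Step 22: x=[4.7743] v=[-1.4706]
Step 23: x=[4.6568] v=[-1.1749]
Step 24: x=[4.5705] v=[-0.8628]
Step 25: x=[4.5166] v=[-0.5387]
Step 26: x=[4.4959] v=[-0.2071]
Step 27: x=[4.5086] v=[0.1274]
First v>=0 after going negative at step 27, time=2.7000

Answer: 2.7000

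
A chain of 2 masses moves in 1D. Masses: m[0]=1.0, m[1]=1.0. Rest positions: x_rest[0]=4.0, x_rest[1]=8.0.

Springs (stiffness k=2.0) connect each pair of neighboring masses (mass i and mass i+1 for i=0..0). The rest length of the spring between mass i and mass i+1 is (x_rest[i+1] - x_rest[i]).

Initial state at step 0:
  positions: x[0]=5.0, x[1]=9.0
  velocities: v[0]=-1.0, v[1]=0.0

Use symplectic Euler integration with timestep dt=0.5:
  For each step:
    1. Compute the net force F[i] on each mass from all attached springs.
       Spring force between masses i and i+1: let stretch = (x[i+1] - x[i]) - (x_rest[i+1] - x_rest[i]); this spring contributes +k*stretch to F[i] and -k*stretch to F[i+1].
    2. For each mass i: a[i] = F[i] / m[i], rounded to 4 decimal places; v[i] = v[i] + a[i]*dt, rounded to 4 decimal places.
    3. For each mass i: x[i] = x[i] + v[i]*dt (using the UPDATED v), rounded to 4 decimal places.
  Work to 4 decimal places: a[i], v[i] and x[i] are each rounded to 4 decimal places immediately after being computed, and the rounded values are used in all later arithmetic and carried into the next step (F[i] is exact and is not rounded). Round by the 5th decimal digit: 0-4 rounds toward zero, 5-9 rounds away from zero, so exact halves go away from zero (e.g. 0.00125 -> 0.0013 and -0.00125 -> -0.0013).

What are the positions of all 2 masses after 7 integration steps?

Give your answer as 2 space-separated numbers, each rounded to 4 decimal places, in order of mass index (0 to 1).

Answer: 3.0000 7.5000

Derivation:
Step 0: x=[5.0000 9.0000] v=[-1.0000 0.0000]
Step 1: x=[4.5000 9.0000] v=[-1.0000 0.0000]
Step 2: x=[4.2500 8.7500] v=[-0.5000 -0.5000]
Step 3: x=[4.2500 8.2500] v=[0.0000 -1.0000]
Step 4: x=[4.2500 7.7500] v=[0.0000 -1.0000]
Step 5: x=[4.0000 7.5000] v=[-0.5000 -0.5000]
Step 6: x=[3.5000 7.5000] v=[-1.0000 0.0000]
Step 7: x=[3.0000 7.5000] v=[-1.0000 0.0000]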